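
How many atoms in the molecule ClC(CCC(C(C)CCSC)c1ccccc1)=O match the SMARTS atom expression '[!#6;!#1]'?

3

The query [!#6;!#1] means: not carbon and not hydrogen — any heteroatom.
Check the 18 heavy atoms by environment: 9× C → no; 1× S → match; 1× O → match; 1× Cl → match; 6× c (aromatic) → no.
Summing the matching environments: 1 + 1 + 1 = 3 matching atoms.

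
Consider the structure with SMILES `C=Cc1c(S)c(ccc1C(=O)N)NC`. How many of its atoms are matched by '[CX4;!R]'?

1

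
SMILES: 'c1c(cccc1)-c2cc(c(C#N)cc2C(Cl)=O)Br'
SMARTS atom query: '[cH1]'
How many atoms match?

The query [cH1] means: aromatic carbon bearing exactly one hydrogen.
Check the 18 heavy atoms by environment: 5× c (aromatic, H0) → no; 7× c (aromatic, H1) → match; 2× C (H0) → no; 1× O (H0) → no; 1× Cl (H0) → no; 1× Br (H0) → no; 1× N (H0) → no.
That gives 7 matching atoms.

7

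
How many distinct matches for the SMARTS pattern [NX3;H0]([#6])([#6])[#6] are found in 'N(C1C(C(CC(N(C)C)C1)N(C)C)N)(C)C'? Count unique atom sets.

3

[NX3;H0]([#6])([#6])[#6] is the SMARTS for a tertiary amine: a trivalent nitrogen with no H, bonded to three carbons.
The molecule carries 3 separate instances of a dimethylamino group (-N(CH3)2) meeting every constraint; each maps to a distinct set of atoms, giving 3 matches.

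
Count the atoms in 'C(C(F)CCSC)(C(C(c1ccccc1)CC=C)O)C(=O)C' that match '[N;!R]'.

0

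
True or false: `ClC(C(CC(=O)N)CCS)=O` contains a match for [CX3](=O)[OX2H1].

False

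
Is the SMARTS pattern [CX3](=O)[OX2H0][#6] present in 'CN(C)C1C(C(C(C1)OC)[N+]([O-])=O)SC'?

The pattern [CX3](=O)[OX2H0][#6] describes a carbonyl carbon bonded to an oxygen that is itself bonded to carbon (no H on that O) — an ester.
The closest candidate here is a methoxy ether (-OCH3), but the ether oxygen is not adjacent to a C=O carbon. No other fragment satisfies the full query, so there is no match.

No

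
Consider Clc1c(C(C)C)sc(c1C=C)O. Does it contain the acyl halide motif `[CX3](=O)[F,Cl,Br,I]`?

The pattern [CX3](=O)[F,Cl,Br,I] describes a carbonyl carbon bonded to a halogen — an acyl halide.
The closest candidate here is a chloro substituent, but the Cl is not on a carbonyl carbon. No other fragment satisfies the full query, so there is no match.

No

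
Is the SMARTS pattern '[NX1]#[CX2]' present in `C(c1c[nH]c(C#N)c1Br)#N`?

Yes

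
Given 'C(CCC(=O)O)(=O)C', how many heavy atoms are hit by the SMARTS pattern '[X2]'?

1

Check the 8 heavy atoms by environment: 3× C (X4) → no; 2× C (X3) → no; 2× O (X1) → no; 1× O (X2) → match.
That gives 1 matching atom.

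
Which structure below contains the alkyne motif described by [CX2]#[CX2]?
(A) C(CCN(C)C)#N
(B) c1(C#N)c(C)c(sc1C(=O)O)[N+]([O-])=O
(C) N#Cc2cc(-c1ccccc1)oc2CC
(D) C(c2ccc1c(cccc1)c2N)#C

D

[CX2]#[CX2] describes a carbon-carbon triple bond (an alkyne).
(A) has a nitrile (-C#N) but the triple bond is C#N, not C#C.
(B) has a nitrile (-C#N) but the triple bond is C#N, not C#C.
(C) has a nitrile (-C#N) but the triple bond is C#N, not C#C.
(D) contains an ethynyl group (-C#CH), which satisfies every atom and bond constraint.
So the answer is (D).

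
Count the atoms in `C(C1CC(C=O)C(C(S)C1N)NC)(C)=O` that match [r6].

The query [r6] means: r6 matches atoms in a six-membered ring.
Check the 15 heavy atoms by environment: 6× C (in 6-ring) → match; 4× C (acyclic) → no; 2× O (acyclic) → no; 2× N (acyclic) → no; 1× S (acyclic) → no.
That gives 6 matching atoms.

6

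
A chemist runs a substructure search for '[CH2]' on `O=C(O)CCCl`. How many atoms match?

2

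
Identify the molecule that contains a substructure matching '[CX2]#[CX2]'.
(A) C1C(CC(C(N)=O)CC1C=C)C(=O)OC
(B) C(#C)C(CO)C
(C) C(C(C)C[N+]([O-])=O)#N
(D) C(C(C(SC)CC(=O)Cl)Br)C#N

B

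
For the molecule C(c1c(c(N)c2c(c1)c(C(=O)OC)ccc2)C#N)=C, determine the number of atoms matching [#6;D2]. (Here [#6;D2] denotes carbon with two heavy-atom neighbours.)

6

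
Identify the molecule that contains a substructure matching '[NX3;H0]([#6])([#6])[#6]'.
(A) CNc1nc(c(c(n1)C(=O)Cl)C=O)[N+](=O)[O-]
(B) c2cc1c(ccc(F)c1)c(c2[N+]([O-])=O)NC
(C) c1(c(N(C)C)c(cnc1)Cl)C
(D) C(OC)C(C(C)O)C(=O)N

C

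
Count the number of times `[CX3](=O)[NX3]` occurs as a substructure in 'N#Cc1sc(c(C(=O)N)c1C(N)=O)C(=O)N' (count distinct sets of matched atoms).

3

[CX3](=O)[NX3] is the SMARTS for an amide: a carbonyl carbon bonded to a trivalent nitrogen.
The molecule carries 3 separate instances of a primary amide (-C(=O)NH2) meeting every constraint; each maps to a distinct set of atoms, giving 3 matches.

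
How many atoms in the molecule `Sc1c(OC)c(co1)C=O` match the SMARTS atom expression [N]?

0

The query [N] means: uppercase N matches aliphatic (non-aromatic) nitrogen only.
Check the 10 heavy atoms by environment: 1× o (aromatic) → no; 4× c (aromatic) → no; 2× O → no; 2× C → no; 1× S → no.
No environment satisfies the query, so 0 matching atoms.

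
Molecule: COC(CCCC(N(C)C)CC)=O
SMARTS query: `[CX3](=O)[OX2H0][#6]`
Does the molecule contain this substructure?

Yes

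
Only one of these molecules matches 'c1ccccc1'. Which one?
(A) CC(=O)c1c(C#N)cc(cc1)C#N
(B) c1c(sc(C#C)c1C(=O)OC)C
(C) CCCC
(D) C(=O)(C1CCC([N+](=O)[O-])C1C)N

A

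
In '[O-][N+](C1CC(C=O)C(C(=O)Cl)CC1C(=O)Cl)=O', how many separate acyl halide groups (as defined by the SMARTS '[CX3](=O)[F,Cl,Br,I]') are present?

[CX3](=O)[F,Cl,Br,I] is the SMARTS for an acyl halide: a carbonyl carbon bonded to a halogen.
The molecule carries 2 separate instances of an acyl chloride (-C(=O)Cl) meeting every constraint; each maps to a distinct set of atoms, giving 2 matches.

2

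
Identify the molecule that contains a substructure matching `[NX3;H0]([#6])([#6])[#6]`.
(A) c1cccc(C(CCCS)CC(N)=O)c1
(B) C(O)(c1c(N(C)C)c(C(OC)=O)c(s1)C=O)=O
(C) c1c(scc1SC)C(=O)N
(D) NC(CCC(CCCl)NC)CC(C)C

[NX3;H0]([#6])([#6])[#6] describes a trivalent nitrogen with no H, bonded to three carbons (a tertiary amine).
(A) has a primary amide (-C(=O)NH2) but the amide nitrogen has H2 and only one carbon neighbour.
(B) contains a dimethylamino group (-N(CH3)2), which satisfies every atom and bond constraint.
(C) has a primary amide (-C(=O)NH2) but the amide nitrogen has H2 and only one carbon neighbour.
(D) has an N-methylamino group (-NHCH3) but the nitrogen still has one H (H1), not H0.
So the answer is (B).

B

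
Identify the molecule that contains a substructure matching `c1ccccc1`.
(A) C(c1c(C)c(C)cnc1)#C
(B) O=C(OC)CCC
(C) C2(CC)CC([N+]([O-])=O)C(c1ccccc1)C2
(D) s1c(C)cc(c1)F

c1ccccc1 describes six aromatic carbons in a ring (a benzene ring).
(A) has a methyl group (-CH3) but no six-membered all-carbon aromatic ring is present.
(B) has a methyl group (-CH3) but no six-membered all-carbon aromatic ring is present.
(C) contains a phenyl ring, which satisfies every atom and bond constraint.
(D) has a methyl group (-CH3) but no six-membered all-carbon aromatic ring is present.
So the answer is (C).

C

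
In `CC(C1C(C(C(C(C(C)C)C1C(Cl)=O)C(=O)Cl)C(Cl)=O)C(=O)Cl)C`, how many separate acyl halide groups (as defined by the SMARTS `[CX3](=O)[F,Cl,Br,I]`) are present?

4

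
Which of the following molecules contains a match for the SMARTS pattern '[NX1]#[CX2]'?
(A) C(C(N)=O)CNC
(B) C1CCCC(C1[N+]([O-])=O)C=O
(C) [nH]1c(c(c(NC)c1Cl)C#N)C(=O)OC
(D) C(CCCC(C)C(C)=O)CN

[NX1]#[CX2] describes a nitrogen triple-bonded to a two-connected carbon (a nitrile).
(A) has a primary amide (-C(=O)NH2) but the nitrogen is NX3, not NX1.
(B) has a nitro group (-[N+](=O)[O-]) but there is no C#N triple bond.
(C) contains a nitrile (-C#N), which satisfies every atom and bond constraint.
(D) has a primary amino group (-NH2) but the nitrogen is NX3 (three connections), not NX1 triple-bonded.
So the answer is (C).

C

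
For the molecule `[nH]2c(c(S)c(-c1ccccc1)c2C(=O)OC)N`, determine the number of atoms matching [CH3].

The query [CH3] means: aliphatic carbon with exactly three hydrogens.
Check the 17 heavy atoms by environment: 1× n (aromatic, H1) → no; 5× c (aromatic, H0) → no; 5× c (aromatic, H1) → no; 1× S (H1) → no; 1× N (H2) → no; 1× C (H0) → no; 2× O (H0) → no; 1× C (H3) → match.
That gives 1 matching atom.

1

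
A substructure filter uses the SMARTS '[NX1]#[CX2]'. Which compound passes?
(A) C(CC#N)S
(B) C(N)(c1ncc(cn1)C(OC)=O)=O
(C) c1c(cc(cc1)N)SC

[NX1]#[CX2] describes a nitrogen triple-bonded to a two-connected carbon (a nitrile).
(A) contains a nitrile (-C#N), which satisfies every atom and bond constraint.
(B) has a primary amide (-C(=O)NH2) but the nitrogen is NX3, not NX1.
(C) has a primary amino group (-NH2) but the nitrogen is NX3 (three connections), not NX1 triple-bonded.
So the answer is (A).

A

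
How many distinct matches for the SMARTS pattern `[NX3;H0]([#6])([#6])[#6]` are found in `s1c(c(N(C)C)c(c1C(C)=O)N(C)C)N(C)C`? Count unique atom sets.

3

[NX3;H0]([#6])([#6])[#6] is the SMARTS for a tertiary amine: a trivalent nitrogen with no H, bonded to three carbons.
The molecule carries 3 separate instances of a dimethylamino group (-N(CH3)2) meeting every constraint; each maps to a distinct set of atoms, giving 3 matches.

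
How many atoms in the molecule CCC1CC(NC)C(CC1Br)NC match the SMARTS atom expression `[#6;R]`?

6

The query [#6;R] means: carbon that is part of a ring.
Check the 13 heavy atoms by environment: 6× C (in 6-ring) → match; 2× N (acyclic) → no; 4× C (acyclic) → no; 1× Br (acyclic) → no.
That gives 6 matching atoms.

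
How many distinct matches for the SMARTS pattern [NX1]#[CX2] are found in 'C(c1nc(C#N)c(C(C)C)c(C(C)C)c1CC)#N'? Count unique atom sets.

2

[NX1]#[CX2] is the SMARTS for a nitrile: a nitrogen triple-bonded to a two-connected carbon.
The molecule carries 2 separate instances of a nitrile (-C#N) meeting every constraint; each maps to a distinct set of atoms, giving 2 matches.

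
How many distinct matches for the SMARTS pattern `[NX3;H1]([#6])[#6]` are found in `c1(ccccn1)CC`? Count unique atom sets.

0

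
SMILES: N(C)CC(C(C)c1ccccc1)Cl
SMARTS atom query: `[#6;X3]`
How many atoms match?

Check the 13 heavy atoms by environment: 5× C (X4) → no; 1× Cl (X1) → no; 6× c (aromatic, X3) → match; 1× N (X3) → no.
That gives 6 matching atoms.

6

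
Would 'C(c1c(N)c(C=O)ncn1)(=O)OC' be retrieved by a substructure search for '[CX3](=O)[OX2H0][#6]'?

Yes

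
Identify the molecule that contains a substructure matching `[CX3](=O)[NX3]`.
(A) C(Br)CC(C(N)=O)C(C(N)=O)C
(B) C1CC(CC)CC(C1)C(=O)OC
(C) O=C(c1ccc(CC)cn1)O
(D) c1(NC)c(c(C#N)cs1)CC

A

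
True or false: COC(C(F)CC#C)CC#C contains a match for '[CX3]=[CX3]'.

False

The pattern [CX3]=[CX3] describes a non-aromatic C=C double bond between two sp2 carbons — an alkene.
The closest candidate here is an ethynyl group (-C#CH), but the C-C bond is a triple bond, not a double bond. No other fragment satisfies the full query, so there is no match.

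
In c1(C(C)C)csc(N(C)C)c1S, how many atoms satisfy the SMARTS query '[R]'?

The query [R] means: R matches any atom that is part of a ring.
Check the 12 heavy atoms by environment: 1× s (aromatic, in 5-ring) → match; 4× c (aromatic, in 5-ring) → match; 1× N (acyclic) → no; 5× C (acyclic) → no; 1× S (acyclic) → no.
Summing the matching environments: 1 + 4 = 5 matching atoms.

5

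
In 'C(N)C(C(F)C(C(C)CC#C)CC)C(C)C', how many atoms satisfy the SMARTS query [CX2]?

Check the 16 heavy atoms by environment: 12× C (X4) → no; 1× N (X3) → no; 1× F (X1) → no; 2× C (X2) → match.
That gives 2 matching atoms.

2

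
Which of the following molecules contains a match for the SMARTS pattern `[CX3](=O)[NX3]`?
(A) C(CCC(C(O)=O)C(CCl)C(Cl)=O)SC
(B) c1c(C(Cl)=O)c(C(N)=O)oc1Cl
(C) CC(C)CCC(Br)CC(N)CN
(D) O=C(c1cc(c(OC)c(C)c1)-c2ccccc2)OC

[CX3](=O)[NX3] describes a carbonyl carbon bonded to a trivalent nitrogen (an amide).
(A) has a carboxylic acid group (-C(=O)OH) but the carbonyl is bonded to O, not to an NX3 nitrogen.
(B) contains a primary amide (-C(=O)NH2), which satisfies every atom and bond constraint.
(C) has a primary amino group (-NH2) but the -NH2 is not attached to a carbonyl carbon.
(D) has a methyl-ester group (-C(=O)OCH3) but the carbonyl is bonded to O, not to an NX3 nitrogen.
So the answer is (B).

B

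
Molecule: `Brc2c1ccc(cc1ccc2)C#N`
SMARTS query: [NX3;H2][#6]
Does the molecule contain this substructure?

No

The pattern [NX3;H2][#6] describes a trivalent nitrogen with two H attached to carbon — a primary amine.
The closest candidate here is a nitrile (-C#N), but the nitrogen is NX1 (triple-bonded), not NX3 with two H. No other fragment satisfies the full query, so there is no match.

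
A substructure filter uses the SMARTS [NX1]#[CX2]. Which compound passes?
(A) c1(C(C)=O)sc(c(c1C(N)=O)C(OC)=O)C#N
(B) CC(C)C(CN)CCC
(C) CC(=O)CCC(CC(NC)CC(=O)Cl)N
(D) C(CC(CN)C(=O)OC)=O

[NX1]#[CX2] describes a nitrogen triple-bonded to a two-connected carbon (a nitrile).
(A) contains a nitrile (-C#N), which satisfies every atom and bond constraint.
(B) has a primary amino group (-NH2) but the nitrogen is NX3 (three connections), not NX1 triple-bonded.
(C) has a primary amino group (-NH2) but the nitrogen is NX3 (three connections), not NX1 triple-bonded.
(D) has a primary amino group (-NH2) but the nitrogen is NX3 (three connections), not NX1 triple-bonded.
So the answer is (A).

A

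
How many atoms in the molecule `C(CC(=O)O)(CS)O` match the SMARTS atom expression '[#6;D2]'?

Check the 8 heavy atoms by environment: 2× C (D2) → match; 2× C (D3) → no; 3× O (D1) → no; 1× S (D1) → no.
That gives 2 matching atoms.

2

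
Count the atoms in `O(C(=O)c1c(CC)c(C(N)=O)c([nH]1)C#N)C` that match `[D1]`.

The query [D1] means: atom with exactly one heavy-atom neighbour (degree 1).
Check the 16 heavy atoms by environment: 1× n (aromatic, D2) → no; 4× c (aromatic, D3) → no; 2× C (D3) → no; 2× O (D1) → match; 1× O (D2) → no; 2× C (D1) → match; 2× C (D2) → no; 2× N (D1) → match.
Summing the matching environments: 2 + 2 + 2 = 6 matching atoms.

6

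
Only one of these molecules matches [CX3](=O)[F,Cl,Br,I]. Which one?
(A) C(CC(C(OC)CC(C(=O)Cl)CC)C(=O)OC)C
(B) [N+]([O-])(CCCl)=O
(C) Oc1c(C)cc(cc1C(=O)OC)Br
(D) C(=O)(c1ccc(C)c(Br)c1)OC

[CX3](=O)[F,Cl,Br,I] describes a carbonyl carbon bonded to a halogen (an acyl halide).
(A) contains an acyl chloride (-C(=O)Cl), which satisfies every atom and bond constraint.
(B) has a chloro substituent but the Cl is not on a carbonyl carbon.
(C) has a methyl-ester group (-C(=O)OCH3) but the carbonyl is bonded to -O-C, not to a halogen.
(D) has a methyl-ester group (-C(=O)OCH3) but the carbonyl is bonded to -O-C, not to a halogen.
So the answer is (A).

A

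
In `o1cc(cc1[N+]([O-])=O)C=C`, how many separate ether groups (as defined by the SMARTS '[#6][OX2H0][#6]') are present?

[#6][OX2H0][#6] is the SMARTS for an ether: an aliphatic oxygen bridging two carbons with no H on the oxygen.
No fragment in the molecule satisfies every constraint, giving 0 matches.

0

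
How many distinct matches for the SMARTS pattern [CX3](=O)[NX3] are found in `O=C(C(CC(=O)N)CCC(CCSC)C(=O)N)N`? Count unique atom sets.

3

[CX3](=O)[NX3] is the SMARTS for an amide: a carbonyl carbon bonded to a trivalent nitrogen.
The molecule carries 3 separate instances of a primary amide (-C(=O)NH2) meeting every constraint; each maps to a distinct set of atoms, giving 3 matches.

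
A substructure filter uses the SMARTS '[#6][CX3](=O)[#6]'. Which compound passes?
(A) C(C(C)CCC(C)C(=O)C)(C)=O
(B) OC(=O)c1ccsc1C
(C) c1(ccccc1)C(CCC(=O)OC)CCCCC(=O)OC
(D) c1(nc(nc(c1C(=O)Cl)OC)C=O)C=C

[#6][CX3](=O)[#6] describes a carbonyl carbon (no H) flanked by two carbons (a ketone).
(A) contains an acetyl/ketone group (-C(=O)CH3), which satisfies every atom and bond constraint.
(B) has a carboxylic acid group (-C(=O)OH) but one neighbour of the carbonyl carbon is O, not C.
(C) has a methyl-ester group (-C(=O)OCH3) but one neighbour of the carbonyl carbon is O, not C.
(D) has an aldehyde (-CHO) but the carbonyl carbon has H1, so it is not flanked by two carbons.
So the answer is (A).

A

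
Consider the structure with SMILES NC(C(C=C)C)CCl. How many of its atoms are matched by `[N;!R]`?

Check the 8 heavy atoms by environment: 6× C (acyclic) → no; 1× Cl (acyclic) → no; 1× N (acyclic) → match.
That gives 1 matching atom.

1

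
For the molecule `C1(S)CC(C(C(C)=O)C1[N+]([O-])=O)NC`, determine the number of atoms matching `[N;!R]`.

2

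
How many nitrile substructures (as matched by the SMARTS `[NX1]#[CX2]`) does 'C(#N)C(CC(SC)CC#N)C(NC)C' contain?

[NX1]#[CX2] is the SMARTS for a nitrile: a nitrogen triple-bonded to a two-connected carbon.
The molecule carries 2 separate instances of a nitrile (-C#N) meeting every constraint; each maps to a distinct set of atoms, giving 2 matches.

2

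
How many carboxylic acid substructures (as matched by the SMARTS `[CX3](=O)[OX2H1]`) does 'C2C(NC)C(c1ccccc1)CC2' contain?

0

[CX3](=O)[OX2H1] is the SMARTS for a carboxylic acid: an sp2 carbon double-bonded to O and single-bonded to an -OH oxygen.
No fragment in the molecule satisfies every constraint, giving 0 matches.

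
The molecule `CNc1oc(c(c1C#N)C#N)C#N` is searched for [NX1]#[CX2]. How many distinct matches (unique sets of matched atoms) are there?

3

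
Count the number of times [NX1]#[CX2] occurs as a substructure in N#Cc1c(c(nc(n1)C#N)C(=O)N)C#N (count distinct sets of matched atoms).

[NX1]#[CX2] is the SMARTS for a nitrile: a nitrogen triple-bonded to a two-connected carbon.
The molecule carries 3 separate instances of a nitrile (-C#N) meeting every constraint; each maps to a distinct set of atoms, giving 3 matches.

3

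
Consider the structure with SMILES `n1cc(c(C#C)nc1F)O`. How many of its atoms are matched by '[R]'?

6

The query [R] means: R matches any atom that is part of a ring.
Check the 10 heavy atoms by environment: 2× n (aromatic, in 6-ring) → match; 4× c (aromatic, in 6-ring) → match; 1× O (acyclic) → no; 2× C (acyclic) → no; 1× F (acyclic) → no.
Summing the matching environments: 2 + 4 = 6 matching atoms.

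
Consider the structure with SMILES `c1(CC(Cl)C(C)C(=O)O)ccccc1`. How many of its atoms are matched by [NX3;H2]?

The query [NX3;H2] means: aliphatic N with 3 total connections, two of them H — an -NH2 nitrogen (amine or amide).
Check the 14 heavy atoms by environment: 1× C (H2, X4) → no; 2× C (H1, X4) → no; 1× C (H3, X4) → no; 1× Cl (H0, X1) → no; 1× C (H0, X3) → no; 1× O (H0, X1) → no; 1× O (H1, X2) → no; 1× c (aromatic, H0, X3) → no; 5× c (aromatic, H1, X3) → no.
No environment satisfies the query, so 0 matching atoms.

0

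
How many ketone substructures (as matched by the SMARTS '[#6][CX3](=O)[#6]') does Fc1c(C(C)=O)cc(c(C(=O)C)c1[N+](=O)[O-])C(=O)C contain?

3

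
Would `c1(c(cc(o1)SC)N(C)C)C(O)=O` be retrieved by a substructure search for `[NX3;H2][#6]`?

No

The pattern [NX3;H2][#6] describes a trivalent nitrogen with two H attached to carbon — a primary amine.
The closest candidate here is a dimethylamino group (-N(CH3)2), but the nitrogen has H0, not H2. No other fragment satisfies the full query, so there is no match.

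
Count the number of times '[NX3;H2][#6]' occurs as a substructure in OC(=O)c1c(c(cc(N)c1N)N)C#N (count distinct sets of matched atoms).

3

[NX3;H2][#6] is the SMARTS for a primary amine: a trivalent nitrogen with two H attached to carbon.
The molecule carries 3 separate instances of a primary amino group (-NH2) meeting every constraint; each maps to a distinct set of atoms, giving 3 matches.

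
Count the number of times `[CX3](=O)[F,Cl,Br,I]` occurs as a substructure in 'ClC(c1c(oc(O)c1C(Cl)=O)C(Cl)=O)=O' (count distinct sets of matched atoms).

[CX3](=O)[F,Cl,Br,I] is the SMARTS for an acyl halide: a carbonyl carbon bonded to a halogen.
The molecule carries 3 separate instances of an acyl chloride (-C(=O)Cl) meeting every constraint; each maps to a distinct set of atoms, giving 3 matches.

3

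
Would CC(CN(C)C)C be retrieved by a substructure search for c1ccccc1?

No

The pattern c1ccccc1 describes six aromatic carbons in a ring — a benzene ring.
The closest candidate here is a methyl group (-CH3), but no six-membered all-carbon aromatic ring is present. No other fragment satisfies the full query, so there is no match.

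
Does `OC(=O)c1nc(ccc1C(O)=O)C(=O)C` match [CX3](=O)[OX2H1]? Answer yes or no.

Yes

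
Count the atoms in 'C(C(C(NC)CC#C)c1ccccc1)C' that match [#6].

The query [#6] means: #6 matches any atom with atomic number 6 (carbon, aromatic or aliphatic).
Check the 15 heavy atoms by environment: 8× C → match; 6× c (aromatic) → match; 1× N → no.
Summing the matching environments: 8 + 6 = 14 matching atoms.

14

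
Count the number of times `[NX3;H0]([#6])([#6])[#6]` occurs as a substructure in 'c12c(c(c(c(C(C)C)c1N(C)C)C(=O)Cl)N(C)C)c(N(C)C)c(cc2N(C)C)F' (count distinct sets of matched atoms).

4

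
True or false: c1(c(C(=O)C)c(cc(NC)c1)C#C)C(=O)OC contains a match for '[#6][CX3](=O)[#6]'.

True

The pattern [#6][CX3](=O)[#6] describes a carbonyl carbon (no H) flanked by two carbons — a ketone.
The molecule carries an acetyl/ketone group (-C(=O)CH3), whose atoms satisfy every constraint of the query, so the pattern matches.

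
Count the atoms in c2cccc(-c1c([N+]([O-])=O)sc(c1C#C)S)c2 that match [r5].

5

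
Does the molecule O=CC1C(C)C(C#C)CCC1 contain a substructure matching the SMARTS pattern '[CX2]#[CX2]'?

The pattern [CX2]#[CX2] describes a carbon-carbon triple bond — an alkyne.
The molecule carries an ethynyl group (-C#CH), whose atoms satisfy every constraint of the query, so the pattern matches.

Yes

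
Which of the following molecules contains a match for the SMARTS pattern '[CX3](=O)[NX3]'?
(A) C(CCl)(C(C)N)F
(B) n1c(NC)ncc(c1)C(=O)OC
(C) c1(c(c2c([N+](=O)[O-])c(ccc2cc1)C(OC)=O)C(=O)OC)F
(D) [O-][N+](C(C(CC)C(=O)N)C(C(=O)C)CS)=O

D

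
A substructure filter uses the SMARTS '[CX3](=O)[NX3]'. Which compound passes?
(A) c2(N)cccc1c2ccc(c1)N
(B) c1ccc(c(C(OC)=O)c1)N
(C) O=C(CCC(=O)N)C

C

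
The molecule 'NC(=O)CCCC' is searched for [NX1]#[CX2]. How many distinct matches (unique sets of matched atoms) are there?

0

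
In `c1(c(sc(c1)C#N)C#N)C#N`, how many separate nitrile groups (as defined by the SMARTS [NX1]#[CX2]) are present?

3

[NX1]#[CX2] is the SMARTS for a nitrile: a nitrogen triple-bonded to a two-connected carbon.
The molecule carries 3 separate instances of a nitrile (-C#N) meeting every constraint; each maps to a distinct set of atoms, giving 3 matches.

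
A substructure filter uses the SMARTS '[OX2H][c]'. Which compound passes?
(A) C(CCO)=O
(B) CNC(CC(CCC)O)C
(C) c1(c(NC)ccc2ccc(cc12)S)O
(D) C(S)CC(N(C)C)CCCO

[OX2H][c] describes a hydroxyl oxygen attached to an aromatic carbon (a phenol).
(A) has a hydroxyl group (-OH) but the -OH is on an aliphatic carbon, not an aromatic c.
(B) has a hydroxyl group (-OH) but the -OH is on an aliphatic carbon, not an aromatic c.
(C) contains a hydroxyl group (-OH), which satisfies every atom and bond constraint.
(D) has a hydroxyl group (-OH) but the -OH is on an aliphatic carbon, not an aromatic c.
So the answer is (C).

C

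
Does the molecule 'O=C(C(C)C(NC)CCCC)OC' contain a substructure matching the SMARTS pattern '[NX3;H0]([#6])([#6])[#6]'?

No

The pattern [NX3;H0]([#6])([#6])[#6] describes a trivalent nitrogen with no H, bonded to three carbons — a tertiary amine.
The closest candidate here is an N-methylamino group (-NHCH3), but the nitrogen still has one H (H1), not H0. No other fragment satisfies the full query, so there is no match.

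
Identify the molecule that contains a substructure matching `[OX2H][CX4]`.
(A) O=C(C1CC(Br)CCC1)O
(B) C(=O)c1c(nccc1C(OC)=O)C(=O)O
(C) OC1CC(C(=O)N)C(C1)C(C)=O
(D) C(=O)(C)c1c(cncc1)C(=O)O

C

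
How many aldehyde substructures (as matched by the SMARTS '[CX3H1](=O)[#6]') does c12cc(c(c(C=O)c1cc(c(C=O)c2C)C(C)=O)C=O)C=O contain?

4

[CX3H1](=O)[#6] is the SMARTS for an aldehyde: an sp2 carbon with one H, double-bonded to O and single-bonded to carbon.
The molecule carries 4 separate instances of an aldehyde (-CHO) meeting every constraint; each maps to a distinct set of atoms, giving 4 matches.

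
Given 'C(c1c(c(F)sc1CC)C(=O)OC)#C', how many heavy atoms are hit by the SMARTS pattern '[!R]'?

The query [!R] means: !R matches any atom not in a ring.
Check the 14 heavy atoms by environment: 1× s (aromatic, in 5-ring) → no; 4× c (aromatic, in 5-ring) → no; 6× C (acyclic) → match; 2× O (acyclic) → match; 1× F (acyclic) → match.
Summing the matching environments: 6 + 2 + 1 = 9 matching atoms.

9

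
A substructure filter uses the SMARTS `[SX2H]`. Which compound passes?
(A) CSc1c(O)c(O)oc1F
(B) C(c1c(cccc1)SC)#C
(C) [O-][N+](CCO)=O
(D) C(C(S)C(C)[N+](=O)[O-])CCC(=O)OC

[SX2H] describes an aliphatic sulfur with two connections, one being H (a thiol).
(A) has a hydroxyl group (-OH) but it is an -OH, not an -SH.
(B) has a methylthio ether (-SCH3) but the sulfur has H0 (bonded to two carbons), not H1.
(C) has a hydroxyl group (-OH) but it is an -OH, not an -SH.
(D) contains a thiol (-SH), which satisfies every atom and bond constraint.
So the answer is (D).

D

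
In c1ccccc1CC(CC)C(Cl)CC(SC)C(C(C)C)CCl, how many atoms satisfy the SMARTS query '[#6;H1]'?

10

Check the 22 heavy atoms by environment: 4× C (H2) → no; 5× C (H1) → match; 1× c (aromatic, H0) → no; 5× c (aromatic, H1) → match; 4× C (H3) → no; 2× Cl (H0) → no; 1× S (H0) → no.
Summing the matching environments: 5 + 5 = 10 matching atoms.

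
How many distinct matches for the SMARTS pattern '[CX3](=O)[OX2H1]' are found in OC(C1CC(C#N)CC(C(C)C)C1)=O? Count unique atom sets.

[CX3](=O)[OX2H1] is the SMARTS for a carboxylic acid: an sp2 carbon double-bonded to O and single-bonded to an -OH oxygen.
Exactly one fragment in the molecule meets all constraints, giving 1 match.

1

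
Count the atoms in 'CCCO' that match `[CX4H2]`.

2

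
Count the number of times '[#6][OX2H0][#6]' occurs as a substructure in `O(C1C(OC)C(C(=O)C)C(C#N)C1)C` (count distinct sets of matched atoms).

2

[#6][OX2H0][#6] is the SMARTS for an ether: an aliphatic oxygen bridging two carbons with no H on the oxygen.
The molecule carries 2 separate instances of a methoxy ether (-OCH3) meeting every constraint; each maps to a distinct set of atoms, giving 2 matches.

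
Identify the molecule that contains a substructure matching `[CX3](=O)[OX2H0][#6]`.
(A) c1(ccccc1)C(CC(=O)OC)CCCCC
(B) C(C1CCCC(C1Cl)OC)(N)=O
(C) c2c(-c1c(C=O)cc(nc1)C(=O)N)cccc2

[CX3](=O)[OX2H0][#6] describes a carbonyl carbon bonded to an oxygen that is itself bonded to carbon (no H on that O) (an ester).
(A) contains a methyl-ester group (-C(=O)OCH3), which satisfies every atom and bond constraint.
(B) has a primary amide (-C(=O)NH2) but the carbonyl is bonded to N, not to an O-C linkage.
(C) has a primary amide (-C(=O)NH2) but the carbonyl is bonded to N, not to an O-C linkage.
So the answer is (A).

A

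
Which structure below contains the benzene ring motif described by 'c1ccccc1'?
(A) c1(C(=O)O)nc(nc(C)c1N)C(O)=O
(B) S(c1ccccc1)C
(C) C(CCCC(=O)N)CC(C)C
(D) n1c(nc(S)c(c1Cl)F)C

c1ccccc1 describes six aromatic carbons in a ring (a benzene ring).
(A) has a methyl group (-CH3) but no six-membered all-carbon aromatic ring is present.
(B) contains the required atom environment, so the pattern matches.
(C) has a methyl group (-CH3) but no six-membered all-carbon aromatic ring is present.
(D) has a methyl group (-CH3) but no six-membered all-carbon aromatic ring is present.
So the answer is (B).

B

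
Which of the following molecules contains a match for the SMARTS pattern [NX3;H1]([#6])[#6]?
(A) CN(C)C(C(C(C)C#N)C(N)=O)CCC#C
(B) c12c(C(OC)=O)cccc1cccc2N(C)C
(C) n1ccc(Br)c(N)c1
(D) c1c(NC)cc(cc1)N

D

[NX3;H1]([#6])[#6] describes a trivalent nitrogen with one H, bonded to two carbons (a secondary amine).
(A) has a dimethylamino group (-N(CH3)2) but the nitrogen has H0, not H1.
(B) has a dimethylamino group (-N(CH3)2) but the nitrogen has H0, not H1.
(C) has a primary amino group (-NH2) but the nitrogen has H2 and only one carbon neighbour.
(D) contains an N-methylamino group (-NHCH3), which satisfies every atom and bond constraint.
So the answer is (D).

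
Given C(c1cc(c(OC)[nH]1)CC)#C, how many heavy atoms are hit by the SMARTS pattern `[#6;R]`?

The query [#6;R] means: carbon that is part of a ring.
Check the 11 heavy atoms by environment: 1× n (aromatic, in 5-ring) → no; 4× c (aromatic, in 5-ring) → match; 5× C (acyclic) → no; 1× O (acyclic) → no.
That gives 4 matching atoms.

4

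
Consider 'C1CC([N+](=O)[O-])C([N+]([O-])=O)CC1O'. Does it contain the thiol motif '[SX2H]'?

The pattern [SX2H] describes an aliphatic sulfur with two connections, one being H — a thiol.
The closest candidate here is a hydroxyl group (-OH), but it is an -OH, not an -SH. No other fragment satisfies the full query, so there is no match.

No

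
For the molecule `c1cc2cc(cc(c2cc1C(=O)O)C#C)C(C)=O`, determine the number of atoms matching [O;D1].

3

Check the 18 heavy atoms by environment: 5× c (aromatic, D3) → no; 5× c (aromatic, D2) → no; 2× C (D3) → no; 3× O (D1) → match; 2× C (D1) → no; 1× C (D2) → no.
That gives 3 matching atoms.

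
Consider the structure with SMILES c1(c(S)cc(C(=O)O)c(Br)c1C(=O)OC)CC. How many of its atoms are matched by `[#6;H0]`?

7

The query [#6;H0] means: any carbon with no attached hydrogen.
Check the 17 heavy atoms by environment: 5× c (aromatic, H0) → match; 1× c (aromatic, H1) → no; 2× C (H0) → match; 3× O (H0) → no; 2× C (H3) → no; 1× S (H1) → no; 1× C (H2) → no; 1× Br (H0) → no; 1× O (H1) → no.
Summing the matching environments: 5 + 2 = 7 matching atoms.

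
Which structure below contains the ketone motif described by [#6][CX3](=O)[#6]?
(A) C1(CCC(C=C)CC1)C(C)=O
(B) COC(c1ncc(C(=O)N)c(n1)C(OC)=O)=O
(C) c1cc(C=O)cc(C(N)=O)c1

A

[#6][CX3](=O)[#6] describes a carbonyl carbon (no H) flanked by two carbons (a ketone).
(A) contains an acetyl/ketone group (-C(=O)CH3), which satisfies every atom and bond constraint.
(B) has a methyl-ester group (-C(=O)OCH3) but one neighbour of the carbonyl carbon is O, not C.
(C) has a primary amide (-C(=O)NH2) but one neighbour of the carbonyl carbon is N, not C.
So the answer is (A).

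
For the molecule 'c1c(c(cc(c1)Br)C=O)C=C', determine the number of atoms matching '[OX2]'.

0

The query [OX2] means: aliphatic oxygen with two total connections — ether, hydroxyl, or ester single-bond O.
Check the 11 heavy atoms by environment: 6× c (aromatic, X3) → no; 3× C (X3) → no; 1× O (X1) → no; 1× Br (X1) → no.
No environment satisfies the query, so 0 matching atoms.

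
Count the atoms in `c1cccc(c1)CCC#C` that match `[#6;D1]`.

1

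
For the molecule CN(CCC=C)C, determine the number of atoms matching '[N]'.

1

Check the 7 heavy atoms by environment: 6× C → no; 1× N → match.
That gives 1 matching atom.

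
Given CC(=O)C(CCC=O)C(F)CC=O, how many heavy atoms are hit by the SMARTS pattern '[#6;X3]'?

3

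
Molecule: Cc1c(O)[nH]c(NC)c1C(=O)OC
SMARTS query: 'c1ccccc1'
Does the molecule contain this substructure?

The pattern c1ccccc1 describes six aromatic carbons in a ring — a benzene ring.
The closest candidate here is a methyl group (-CH3), but no six-membered all-carbon aromatic ring is present. No other fragment satisfies the full query, so there is no match.

No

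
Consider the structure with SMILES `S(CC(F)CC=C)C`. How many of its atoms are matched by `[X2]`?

1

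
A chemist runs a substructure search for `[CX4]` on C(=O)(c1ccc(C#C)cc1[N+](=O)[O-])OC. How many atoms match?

1

Check the 15 heavy atoms by environment: 6× c (aromatic, X3) → no; 1× N (charge +1, X3) → no; 1× O (charge -1, X1) → no; 2× O (X1) → no; 1× C (X3) → no; 1× O (X2) → no; 1× C (X4) → match; 2× C (X2) → no.
That gives 1 matching atom.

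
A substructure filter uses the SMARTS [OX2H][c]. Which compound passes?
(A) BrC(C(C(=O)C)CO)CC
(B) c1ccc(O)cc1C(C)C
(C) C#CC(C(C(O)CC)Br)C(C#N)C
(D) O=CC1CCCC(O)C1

B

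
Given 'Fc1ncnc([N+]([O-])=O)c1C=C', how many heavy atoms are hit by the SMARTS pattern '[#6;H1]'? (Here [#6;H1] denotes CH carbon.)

The query [#6;H1] means: any carbon bearing exactly one hydrogen.
Check the 12 heavy atoms by environment: 2× n (aromatic, H0) → no; 1× c (aromatic, H1) → match; 3× c (aromatic, H0) → no; 1× C (H1) → match; 1× C (H2) → no; 1× F (H0) → no; 1× N (charge +1, H0) → no; 1× O (charge -1, H0) → no; 1× O (H0) → no.
Summing the matching environments: 1 + 1 = 2 matching atoms.

2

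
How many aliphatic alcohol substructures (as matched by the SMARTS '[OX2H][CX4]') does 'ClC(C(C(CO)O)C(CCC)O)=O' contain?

3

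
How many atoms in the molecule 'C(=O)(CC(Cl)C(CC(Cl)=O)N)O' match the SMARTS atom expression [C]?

6

The query [C] means: uppercase C matches aliphatic (non-aromatic) carbon only.
Check the 12 heavy atoms by environment: 6× C → match; 3× O → no; 2× Cl → no; 1× N → no.
That gives 6 matching atoms.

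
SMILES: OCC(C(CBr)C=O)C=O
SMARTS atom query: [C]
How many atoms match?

6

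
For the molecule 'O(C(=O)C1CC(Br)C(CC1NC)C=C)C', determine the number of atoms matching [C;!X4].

3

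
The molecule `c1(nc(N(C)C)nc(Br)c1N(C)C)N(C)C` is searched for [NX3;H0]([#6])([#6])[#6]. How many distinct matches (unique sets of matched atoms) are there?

3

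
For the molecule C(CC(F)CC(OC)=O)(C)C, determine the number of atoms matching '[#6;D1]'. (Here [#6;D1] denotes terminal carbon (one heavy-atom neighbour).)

3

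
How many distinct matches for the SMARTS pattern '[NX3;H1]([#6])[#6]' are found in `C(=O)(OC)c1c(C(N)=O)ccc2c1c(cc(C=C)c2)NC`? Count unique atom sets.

[NX3;H1]([#6])[#6] is the SMARTS for a secondary amine: a trivalent nitrogen with one H, bonded to two carbons.
Exactly one fragment in the molecule meets all constraints, giving 1 match.

1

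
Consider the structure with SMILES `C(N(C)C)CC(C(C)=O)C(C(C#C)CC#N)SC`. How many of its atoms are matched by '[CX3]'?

1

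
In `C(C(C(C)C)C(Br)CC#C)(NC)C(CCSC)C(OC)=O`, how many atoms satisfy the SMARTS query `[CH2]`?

3

The query [CH2] means: aliphatic carbon with exactly two hydrogens.
Check the 21 heavy atoms by environment: 3× C (H2) → match; 6× C (H1) → no; 1× S (H0) → no; 5× C (H3) → no; 2× C (H0) → no; 1× N (H1) → no; 1× Br (H0) → no; 2× O (H0) → no.
That gives 3 matching atoms.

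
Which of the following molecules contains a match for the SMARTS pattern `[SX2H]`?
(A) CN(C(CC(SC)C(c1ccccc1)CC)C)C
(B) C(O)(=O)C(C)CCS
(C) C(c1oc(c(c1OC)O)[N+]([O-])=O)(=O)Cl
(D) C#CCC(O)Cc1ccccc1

B

[SX2H] describes an aliphatic sulfur with two connections, one being H (a thiol).
(A) has a methylthio ether (-SCH3) but the sulfur has H0 (bonded to two carbons), not H1.
(B) contains a thiol (-SH), which satisfies every atom and bond constraint.
(C) has a hydroxyl group (-OH) but it is an -OH, not an -SH.
(D) has a hydroxyl group (-OH) but it is an -OH, not an -SH.
So the answer is (B).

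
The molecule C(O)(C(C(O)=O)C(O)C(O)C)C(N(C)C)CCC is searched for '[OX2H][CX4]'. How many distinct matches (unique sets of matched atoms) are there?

3

[OX2H][CX4] is the SMARTS for an aliphatic alcohol: a hydroxyl oxygen bound to an sp3 (X4) carbon.
The molecule carries 3 separate instances of a hydroxyl group (-OH) meeting every constraint; each maps to a distinct set of atoms, giving 3 matches.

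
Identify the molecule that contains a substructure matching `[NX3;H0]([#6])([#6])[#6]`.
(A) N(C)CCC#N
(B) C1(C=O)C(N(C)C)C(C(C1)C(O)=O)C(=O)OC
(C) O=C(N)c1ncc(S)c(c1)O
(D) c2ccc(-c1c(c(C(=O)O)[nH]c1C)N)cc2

B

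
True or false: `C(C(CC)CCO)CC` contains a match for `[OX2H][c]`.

False

The pattern [OX2H][c] describes a hydroxyl oxygen attached to an aromatic carbon — a phenol.
The closest candidate here is a hydroxyl group (-OH), but the -OH is on an aliphatic carbon, not an aromatic c. No other fragment satisfies the full query, so there is no match.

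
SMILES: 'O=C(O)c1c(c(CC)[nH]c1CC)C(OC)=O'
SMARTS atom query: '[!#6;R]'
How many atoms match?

The query [!#6;R] means: non-carbon atom that is part of a ring.
Check the 16 heavy atoms by environment: 1× n (aromatic, in 5-ring) → match; 4× c (aromatic, in 5-ring) → no; 7× C (acyclic) → no; 4× O (acyclic) → no.
That gives 1 matching atom.

1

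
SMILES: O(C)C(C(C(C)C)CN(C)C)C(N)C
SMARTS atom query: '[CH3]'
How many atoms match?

The query [CH3] means: aliphatic carbon with exactly three hydrogens.
Check the 14 heavy atoms by environment: 1× C (H2) → no; 4× C (H1) → no; 6× C (H3) → match; 1× N (H0) → no; 1× N (H2) → no; 1× O (H0) → no.
That gives 6 matching atoms.

6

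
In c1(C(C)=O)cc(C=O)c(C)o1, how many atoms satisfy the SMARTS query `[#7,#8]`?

3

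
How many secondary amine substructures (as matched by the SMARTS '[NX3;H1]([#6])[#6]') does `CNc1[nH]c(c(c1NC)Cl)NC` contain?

[NX3;H1]([#6])[#6] is the SMARTS for a secondary amine: a trivalent nitrogen with one H, bonded to two carbons.
The molecule carries 3 separate instances of an N-methylamino group (-NHCH3) meeting every constraint; each maps to a distinct set of atoms, giving 3 matches.

3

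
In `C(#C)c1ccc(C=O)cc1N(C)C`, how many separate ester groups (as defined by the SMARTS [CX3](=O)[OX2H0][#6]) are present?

[CX3](=O)[OX2H0][#6] is the SMARTS for an ester: a carbonyl carbon bonded to an oxygen that is itself bonded to carbon (no H on that O).
No fragment in the molecule satisfies every constraint, giving 0 matches.

0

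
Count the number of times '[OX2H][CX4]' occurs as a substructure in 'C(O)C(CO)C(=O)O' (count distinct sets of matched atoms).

2

[OX2H][CX4] is the SMARTS for an aliphatic alcohol: a hydroxyl oxygen bound to an sp3 (X4) carbon.
The molecule carries 2 separate instances of a hydroxyl group (-OH) meeting every constraint; each maps to a distinct set of atoms, giving 2 matches.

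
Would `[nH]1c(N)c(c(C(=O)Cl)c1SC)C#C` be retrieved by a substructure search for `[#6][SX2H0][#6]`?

The pattern [#6][SX2H0][#6] describes an aliphatic sulfur bridging two carbons with no H on the sulfur — a thioether.
The molecule carries a methylthio ether (-SCH3), whose atoms satisfy every constraint of the query, so the pattern matches.

Yes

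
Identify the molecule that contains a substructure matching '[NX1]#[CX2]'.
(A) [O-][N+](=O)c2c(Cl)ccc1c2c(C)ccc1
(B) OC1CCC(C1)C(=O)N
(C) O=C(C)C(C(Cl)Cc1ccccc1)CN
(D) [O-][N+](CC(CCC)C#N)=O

D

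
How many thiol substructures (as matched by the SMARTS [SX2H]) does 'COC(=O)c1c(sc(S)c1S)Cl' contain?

2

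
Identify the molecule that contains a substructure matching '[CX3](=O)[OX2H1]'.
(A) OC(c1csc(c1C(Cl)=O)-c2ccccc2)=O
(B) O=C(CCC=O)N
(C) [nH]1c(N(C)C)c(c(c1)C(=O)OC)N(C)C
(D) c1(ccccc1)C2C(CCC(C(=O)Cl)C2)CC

A

[CX3](=O)[OX2H1] describes an sp2 carbon double-bonded to O and single-bonded to an -OH oxygen (a carboxylic acid).
(A) contains a carboxylic acid group (-C(=O)OH), which satisfies every atom and bond constraint.
(B) has an aldehyde (-CHO) but there is no singly-bonded oxygen on the carbonyl carbon.
(C) has a methyl-ester group (-C(=O)OCH3) but the singly-bonded O has no H (OX2H0, not OX2H1).
(D) has an acyl chloride (-C(=O)Cl) but the carbonyl is bonded to Cl, not to an -OH oxygen.
So the answer is (A).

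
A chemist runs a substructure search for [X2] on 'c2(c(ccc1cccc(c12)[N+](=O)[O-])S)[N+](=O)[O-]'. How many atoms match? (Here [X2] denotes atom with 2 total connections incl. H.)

Check the 17 heavy atoms by environment: 10× c (aromatic, X3) → no; 1× S (X2) → match; 2× N (charge +1, X3) → no; 2× O (charge -1, X1) → no; 2× O (X1) → no.
That gives 1 matching atom.

1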